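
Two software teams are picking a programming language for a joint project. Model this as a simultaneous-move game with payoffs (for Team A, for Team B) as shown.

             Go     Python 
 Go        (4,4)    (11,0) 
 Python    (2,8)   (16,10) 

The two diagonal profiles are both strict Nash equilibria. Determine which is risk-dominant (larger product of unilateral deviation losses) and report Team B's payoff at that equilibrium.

10

At both Go: Team A loses 4 − 2 = 2 by deviating; Team B loses 4 − 0 = 4. Product = 2·4 = 8.
At both Python: Team A loses 16 − 11 = 5 by deviating; Team B loses 10 − 8 = 2. Product = 5·2 = 10.
10 > 8, so both Python is risk-dominant. Team B's payoff there is 10.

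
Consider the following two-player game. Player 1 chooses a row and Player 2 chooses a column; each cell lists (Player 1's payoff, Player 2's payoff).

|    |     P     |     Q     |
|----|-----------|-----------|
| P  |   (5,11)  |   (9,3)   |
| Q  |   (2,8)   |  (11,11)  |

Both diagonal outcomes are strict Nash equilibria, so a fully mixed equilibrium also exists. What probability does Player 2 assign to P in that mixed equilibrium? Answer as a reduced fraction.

2/5

Player 2's mix q on P must make Player 1 indifferent between P and Q.
Player 1's payoff from P: 5q + 9(1−q). From Q: 2q + 11(1−q).
Set equal: 3q = 2(1−q) → q = 2/5.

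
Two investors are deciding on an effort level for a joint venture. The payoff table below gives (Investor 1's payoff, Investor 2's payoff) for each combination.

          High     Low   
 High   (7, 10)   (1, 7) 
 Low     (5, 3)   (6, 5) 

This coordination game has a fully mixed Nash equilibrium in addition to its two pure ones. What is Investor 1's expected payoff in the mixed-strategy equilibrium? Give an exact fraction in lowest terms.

37/7

Investor 2 mixes with probability q on High, chosen so Investor 1 is indifferent: 7q + 1(1−q) = 5q + 6(1−q) gives q = 5/7.
Investor 1's expected payoff (from either row, since indifferent) is 7·5/7 + 1·2/7 = 37/7.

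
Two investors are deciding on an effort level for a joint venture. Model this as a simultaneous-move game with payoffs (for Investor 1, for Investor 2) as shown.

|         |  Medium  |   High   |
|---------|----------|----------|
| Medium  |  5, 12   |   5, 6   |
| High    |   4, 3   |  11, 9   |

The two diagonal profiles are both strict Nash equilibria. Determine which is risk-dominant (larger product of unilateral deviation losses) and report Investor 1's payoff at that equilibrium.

At both Medium: Investor 1 loses 5 − 4 = 1 by deviating; Investor 2 loses 12 − 6 = 6. Product = 1·6 = 6.
At both High: Investor 1 loses 11 − 5 = 6 by deviating; Investor 2 loses 9 − 3 = 6. Product = 6·6 = 36.
36 > 6, so both High is risk-dominant. Investor 1's payoff there is 11.

11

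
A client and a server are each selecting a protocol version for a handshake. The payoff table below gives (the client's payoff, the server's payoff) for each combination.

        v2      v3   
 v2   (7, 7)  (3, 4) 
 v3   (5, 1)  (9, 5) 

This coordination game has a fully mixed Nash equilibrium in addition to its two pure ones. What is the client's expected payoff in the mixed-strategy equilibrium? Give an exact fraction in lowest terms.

6

The server mixes with probability q on v2, chosen so the client is indifferent: 7q + 3(1−q) = 5q + 9(1−q) gives q = 3/4.
The client's expected payoff (from either row, since indifferent) is 7·3/4 + 3·1/4 = 6.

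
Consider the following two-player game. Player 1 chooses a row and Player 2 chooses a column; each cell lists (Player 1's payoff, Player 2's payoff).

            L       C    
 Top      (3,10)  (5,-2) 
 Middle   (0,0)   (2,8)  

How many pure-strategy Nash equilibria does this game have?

(Top, L): Player 1 gets 3 (best alternative 0); Player 2 gets 10 (best alternative -2). Neither deviates — NE.
(Middle, C) is not a NE: Player 1 would switch to Top (5 > 2).
No other cell survives both best-response checks, so there is 1 pure NE.

1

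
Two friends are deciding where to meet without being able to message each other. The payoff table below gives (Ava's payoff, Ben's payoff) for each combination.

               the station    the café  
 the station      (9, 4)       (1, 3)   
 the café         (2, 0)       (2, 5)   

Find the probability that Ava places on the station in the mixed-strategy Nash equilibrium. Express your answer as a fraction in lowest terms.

Ava's mix p on the station must make Ben indifferent between the station and the café.
Ben's payoff from the station: 4p + 0(1−p). From the café: 3p + 5(1−p).
Set equal: 1p = 5(1−p) → p = 5/6.

5/6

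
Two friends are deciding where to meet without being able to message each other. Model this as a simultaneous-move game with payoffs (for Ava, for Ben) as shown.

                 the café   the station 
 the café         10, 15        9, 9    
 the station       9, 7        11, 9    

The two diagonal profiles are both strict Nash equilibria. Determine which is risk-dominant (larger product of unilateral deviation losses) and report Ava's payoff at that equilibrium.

At both the café: Ava loses 10 − 9 = 1 by deviating; Ben loses 15 − 9 = 6. Product = 1·6 = 6.
At both the station: Ava loses 11 − 9 = 2 by deviating; Ben loses 9 − 7 = 2. Product = 2·2 = 4.
6 > 4, so both the café is risk-dominant. Ava's payoff there is 10.

10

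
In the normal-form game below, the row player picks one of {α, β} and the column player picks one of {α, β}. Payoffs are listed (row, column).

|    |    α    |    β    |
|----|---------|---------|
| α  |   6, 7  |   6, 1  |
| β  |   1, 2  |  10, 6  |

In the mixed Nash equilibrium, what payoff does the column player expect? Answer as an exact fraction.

The row player mixes with probability p on α, chosen so the column player is indifferent: 7p + 2(1−p) = 1p + 6(1−p) gives p = 2/5.
The column player's expected payoff is 7·2/5 + 2·3/5 = 4.

4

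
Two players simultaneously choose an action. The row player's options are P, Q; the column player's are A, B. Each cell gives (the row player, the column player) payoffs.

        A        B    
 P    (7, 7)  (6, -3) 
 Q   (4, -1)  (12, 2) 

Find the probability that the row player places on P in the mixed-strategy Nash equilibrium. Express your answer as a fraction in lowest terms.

3/13

The row player's mix p on P must make the column player indifferent between A and B.
The column player's payoff from A: 7p + (-1)(1−p). From B: (-3)p + 2(1−p).
Set equal: 10p = 3(1−p) → p = 3/13.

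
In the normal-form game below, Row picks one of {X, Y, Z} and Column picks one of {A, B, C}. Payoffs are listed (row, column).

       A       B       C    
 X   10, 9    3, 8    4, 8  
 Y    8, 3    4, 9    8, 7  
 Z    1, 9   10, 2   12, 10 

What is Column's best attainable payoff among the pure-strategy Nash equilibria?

10

(X, A) is a pure NE (Row: 10 ≥ 8; Column: 9 ≥ 8). Column gets 9.
(Z, C) is a pure NE (Row: 12 ≥ 8; Column: 10 ≥ 9). Column gets 10.
Every other cell has a profitable deviation for at least one player. Highest of {9, 10} is 10.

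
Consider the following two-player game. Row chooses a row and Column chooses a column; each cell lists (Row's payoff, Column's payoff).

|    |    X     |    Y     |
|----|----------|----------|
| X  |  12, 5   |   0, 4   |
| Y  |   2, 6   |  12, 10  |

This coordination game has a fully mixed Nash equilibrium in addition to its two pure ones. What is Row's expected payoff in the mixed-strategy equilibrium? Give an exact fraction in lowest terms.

72/11

Column mixes with probability q on X, chosen so Row is indifferent: 12q + 0(1−q) = 2q + 12(1−q) gives q = 6/11.
Row's expected payoff (from either row, since indifferent) is 12·6/11 + 0·5/11 = 72/11.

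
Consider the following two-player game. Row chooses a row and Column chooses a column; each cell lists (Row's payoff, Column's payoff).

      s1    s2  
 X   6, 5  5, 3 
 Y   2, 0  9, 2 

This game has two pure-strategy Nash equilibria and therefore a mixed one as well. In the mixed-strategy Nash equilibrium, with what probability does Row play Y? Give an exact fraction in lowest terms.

1/2

Row's mix p on X must make Column indifferent between s1 and s2.
Column's payoff from s1: 5p + 0(1−p). From s2: 3p + 2(1−p).
Set equal: 2p = 2(1−p) → p = 2/4 = 1/2.
Probability on Y is 1 − 1/2 = 1/2.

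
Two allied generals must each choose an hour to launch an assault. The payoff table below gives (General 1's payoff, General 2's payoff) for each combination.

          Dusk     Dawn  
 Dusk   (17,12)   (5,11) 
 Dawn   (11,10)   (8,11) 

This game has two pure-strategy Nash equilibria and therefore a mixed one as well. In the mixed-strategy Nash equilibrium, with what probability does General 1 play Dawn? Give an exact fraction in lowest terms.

General 1's mix p on Dusk must make General 2 indifferent between Dusk and Dawn.
General 2's payoff from Dusk: 12p + 10(1−p). From Dawn: 11p + 11(1−p).
Set equal: 1p = 1(1−p) → p = 1/2.
Probability on Dawn is 1 − 1/2 = 1/2.

1/2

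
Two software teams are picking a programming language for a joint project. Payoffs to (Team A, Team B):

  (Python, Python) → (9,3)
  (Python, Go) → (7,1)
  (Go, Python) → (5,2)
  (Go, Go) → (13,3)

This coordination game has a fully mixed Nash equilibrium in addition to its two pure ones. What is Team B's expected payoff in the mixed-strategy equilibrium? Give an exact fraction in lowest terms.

7/3

Team A mixes with probability p on Python, chosen so Team B is indifferent: 3p + 2(1−p) = 1p + 3(1−p) gives p = 1/3.
Team B's expected payoff is 3·1/3 + 2·2/3 = 7/3.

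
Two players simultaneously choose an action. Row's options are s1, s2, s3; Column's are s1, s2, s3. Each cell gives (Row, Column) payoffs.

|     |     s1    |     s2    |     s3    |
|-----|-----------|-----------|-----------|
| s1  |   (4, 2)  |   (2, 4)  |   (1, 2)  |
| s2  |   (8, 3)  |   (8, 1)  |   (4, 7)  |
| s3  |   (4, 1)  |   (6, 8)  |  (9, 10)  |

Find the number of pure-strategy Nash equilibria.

1

Both s3: Row gets 9 (best alternative 4); Column gets 10 (best alternative 8). Neither deviates — NE.
Both s2 is not a NE: Column would switch to s3 (7 > 1).
No other cell survives both best-response checks, so there is 1 pure NE.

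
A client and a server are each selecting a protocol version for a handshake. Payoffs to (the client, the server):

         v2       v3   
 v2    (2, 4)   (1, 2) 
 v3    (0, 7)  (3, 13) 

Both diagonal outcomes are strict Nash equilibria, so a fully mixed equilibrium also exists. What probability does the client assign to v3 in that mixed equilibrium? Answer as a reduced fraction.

1/4

The client's mix p on v2 must make the server indifferent between v2 and v3.
The server's payoff from v2: 4p + 7(1−p). From v3: 2p + 13(1−p).
Set equal: 2p = 6(1−p) → p = 6/8 = 3/4.
Probability on v3 is 1 − 3/4 = 1/4.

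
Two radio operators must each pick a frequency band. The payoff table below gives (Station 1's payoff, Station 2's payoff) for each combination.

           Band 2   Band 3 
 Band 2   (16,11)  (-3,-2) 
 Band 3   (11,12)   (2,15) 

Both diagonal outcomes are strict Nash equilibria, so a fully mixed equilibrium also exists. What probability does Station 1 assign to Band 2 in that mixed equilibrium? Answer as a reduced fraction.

Station 1's mix p on Band 2 must make Station 2 indifferent between Band 2 and Band 3.
Station 2's payoff from Band 2: 11p + 12(1−p). From Band 3: (-2)p + 15(1−p).
Set equal: 13p = 3(1−p) → p = 3/16.

3/16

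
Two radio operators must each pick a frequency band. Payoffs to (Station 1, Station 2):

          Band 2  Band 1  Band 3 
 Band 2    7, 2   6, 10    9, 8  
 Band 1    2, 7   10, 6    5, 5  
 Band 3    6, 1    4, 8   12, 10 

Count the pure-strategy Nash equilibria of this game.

Both Band 3: Station 1 gets 12 (best alternative 9); Station 2 gets 10 (best alternative 8). Neither deviates — NE.
Both Band 1 is not a NE: Station 2 would switch to Band 2 (7 > 6).
No other cell survives both best-response checks, so there is 1 pure NE.

1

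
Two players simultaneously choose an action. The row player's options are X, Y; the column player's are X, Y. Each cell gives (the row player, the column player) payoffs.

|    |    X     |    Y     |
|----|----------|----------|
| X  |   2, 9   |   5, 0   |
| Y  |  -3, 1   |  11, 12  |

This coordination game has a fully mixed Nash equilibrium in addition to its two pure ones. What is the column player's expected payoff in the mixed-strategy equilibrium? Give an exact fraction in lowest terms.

The row player mixes with probability p on X, chosen so the column player is indifferent: 9p + 1(1−p) = 0p + 12(1−p) gives p = 11/20.
The column player's expected payoff is 9·11/20 + 1·9/20 = 27/5.

27/5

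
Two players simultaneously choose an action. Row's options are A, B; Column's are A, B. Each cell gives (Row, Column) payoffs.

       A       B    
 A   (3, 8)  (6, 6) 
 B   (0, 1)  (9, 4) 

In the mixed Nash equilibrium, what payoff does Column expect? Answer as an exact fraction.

26/5

Row mixes with probability p on A, chosen so Column is indifferent: 8p + 1(1−p) = 6p + 4(1−p) gives p = 3/5.
Column's expected payoff is 8·3/5 + 1·2/5 = 26/5.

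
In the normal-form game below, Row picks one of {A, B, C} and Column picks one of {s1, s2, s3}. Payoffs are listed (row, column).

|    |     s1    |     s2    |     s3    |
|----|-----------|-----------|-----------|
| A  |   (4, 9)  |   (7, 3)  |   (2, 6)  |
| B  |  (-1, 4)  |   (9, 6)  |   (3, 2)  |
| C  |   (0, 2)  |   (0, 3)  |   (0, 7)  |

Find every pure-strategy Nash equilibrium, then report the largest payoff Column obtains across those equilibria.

9

(A, s1) is a pure NE (Row: 4 ≥ 0; Column: 9 ≥ 6). Column gets 9.
(B, s2) is a pure NE (Row: 9 ≥ 7; Column: 6 ≥ 4). Column gets 6.
Every other cell has a profitable deviation for at least one player. Highest of {9, 6} is 9.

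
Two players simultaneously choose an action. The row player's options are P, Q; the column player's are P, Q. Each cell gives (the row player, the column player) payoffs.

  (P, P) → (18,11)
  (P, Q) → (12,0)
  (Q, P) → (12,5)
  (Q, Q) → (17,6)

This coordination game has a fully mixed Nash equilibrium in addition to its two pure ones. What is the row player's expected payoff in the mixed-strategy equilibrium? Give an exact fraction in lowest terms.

162/11

The column player mixes with probability q on P, chosen so the row player is indifferent: 18q + 12(1−q) = 12q + 17(1−q) gives q = 5/11.
The row player's expected payoff (from either row, since indifferent) is 18·5/11 + 12·6/11 = 162/11.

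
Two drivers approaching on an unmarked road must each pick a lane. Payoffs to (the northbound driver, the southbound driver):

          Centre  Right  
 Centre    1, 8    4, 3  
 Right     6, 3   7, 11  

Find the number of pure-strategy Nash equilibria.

Both Right: the northbound driver gets 7 (best alternative 4); the southbound driver gets 11 (best alternative 3). Neither deviates — NE.
Both Centre is not a NE: the northbound driver would switch to Right (6 > 1).
No other cell survives both best-response checks, so there is 1 pure NE.

1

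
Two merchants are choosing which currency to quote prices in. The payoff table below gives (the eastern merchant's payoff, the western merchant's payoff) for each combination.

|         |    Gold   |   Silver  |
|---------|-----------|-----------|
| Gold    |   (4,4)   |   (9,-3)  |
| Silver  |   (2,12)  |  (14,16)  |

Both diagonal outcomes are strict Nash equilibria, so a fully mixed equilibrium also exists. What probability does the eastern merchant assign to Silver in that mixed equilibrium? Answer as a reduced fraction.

7/11

The eastern merchant's mix p on Gold must make the western merchant indifferent between Gold and Silver.
The western merchant's payoff from Gold: 4p + 12(1−p). From Silver: (-3)p + 16(1−p).
Set equal: 7p = 4(1−p) → p = 4/11.
Probability on Silver is 1 − 4/11 = 7/11.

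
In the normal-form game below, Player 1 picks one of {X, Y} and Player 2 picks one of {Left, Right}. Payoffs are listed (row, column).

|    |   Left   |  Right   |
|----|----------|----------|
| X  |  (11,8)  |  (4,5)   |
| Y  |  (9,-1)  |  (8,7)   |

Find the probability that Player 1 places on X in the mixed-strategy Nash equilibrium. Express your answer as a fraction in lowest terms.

Player 1's mix p on X must make Player 2 indifferent between Left and Right.
Player 2's payoff from Left: 8p + (-1)(1−p). From Right: 5p + 7(1−p).
Set equal: 3p = 8(1−p) → p = 8/11.

8/11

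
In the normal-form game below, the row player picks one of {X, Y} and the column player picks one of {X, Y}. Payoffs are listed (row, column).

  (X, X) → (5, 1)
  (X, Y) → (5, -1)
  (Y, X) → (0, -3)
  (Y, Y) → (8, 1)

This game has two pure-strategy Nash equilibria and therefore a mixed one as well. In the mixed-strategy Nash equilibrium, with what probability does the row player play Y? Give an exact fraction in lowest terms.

The row player's mix p on X must make the column player indifferent between X and Y.
The column player's payoff from X: 1p + (-3)(1−p). From Y: (-1)p + 1(1−p).
Set equal: 2p = 4(1−p) → p = 4/6 = 2/3.
Probability on Y is 1 − 2/3 = 1/3.

1/3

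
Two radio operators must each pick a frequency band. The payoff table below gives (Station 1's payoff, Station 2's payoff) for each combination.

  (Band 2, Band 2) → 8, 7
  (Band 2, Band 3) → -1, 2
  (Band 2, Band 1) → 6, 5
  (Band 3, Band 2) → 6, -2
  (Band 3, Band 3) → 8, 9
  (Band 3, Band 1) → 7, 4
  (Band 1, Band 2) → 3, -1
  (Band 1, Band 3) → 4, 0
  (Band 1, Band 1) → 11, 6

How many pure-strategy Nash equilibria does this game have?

Both Band 2: Station 1 gets 8 (best alternative 6); Station 2 gets 7 (best alternative 5). Neither deviates — NE.
Both Band 3: Station 1 gets 8 (best alternative 4); Station 2 gets 9 (best alternative 4). Neither deviates — NE.
Both Band 1: Station 1 gets 11 (best alternative 7); Station 2 gets 6 (best alternative 0). Neither deviates — NE.
(Band 1, Band 2) is not a NE: Station 1 would switch to Band 2 (8 > 3).
No other cell survives both best-response checks, so there are 3 pure NE.

3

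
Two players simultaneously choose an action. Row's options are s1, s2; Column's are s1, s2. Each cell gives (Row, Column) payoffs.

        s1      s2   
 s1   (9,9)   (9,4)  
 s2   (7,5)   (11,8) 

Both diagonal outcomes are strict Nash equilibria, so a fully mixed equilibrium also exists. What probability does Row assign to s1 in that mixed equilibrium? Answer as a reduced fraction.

3/8

Row's mix p on s1 must make Column indifferent between s1 and s2.
Column's payoff from s1: 9p + 5(1−p). From s2: 4p + 8(1−p).
Set equal: 5p = 3(1−p) → p = 3/8.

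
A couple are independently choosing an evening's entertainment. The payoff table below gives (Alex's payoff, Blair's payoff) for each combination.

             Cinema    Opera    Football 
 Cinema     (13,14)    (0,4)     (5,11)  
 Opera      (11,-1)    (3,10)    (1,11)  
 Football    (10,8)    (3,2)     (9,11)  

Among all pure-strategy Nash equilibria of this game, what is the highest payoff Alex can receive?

13

Both Cinema is a pure NE (Alex: 13 ≥ 11; Blair: 14 ≥ 11). Alex gets 13.
Both Football is a pure NE (Alex: 9 ≥ 5; Blair: 11 ≥ 8). Alex gets 9.
Every other cell has a profitable deviation for at least one player. Highest of {13, 9} is 13.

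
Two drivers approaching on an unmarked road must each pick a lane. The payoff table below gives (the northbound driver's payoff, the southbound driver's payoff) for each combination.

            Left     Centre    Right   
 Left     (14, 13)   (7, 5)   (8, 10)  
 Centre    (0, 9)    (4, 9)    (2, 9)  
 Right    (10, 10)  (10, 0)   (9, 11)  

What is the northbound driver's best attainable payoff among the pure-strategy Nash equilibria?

Both Left is a pure NE (the northbound driver: 14 ≥ 10; the southbound driver: 13 ≥ 10). The northbound driver gets 14.
Both Right is a pure NE (the northbound driver: 9 ≥ 8; the southbound driver: 11 ≥ 10). The northbound driver gets 9.
Every other cell has a profitable deviation for at least one player. Highest of {14, 9} is 14.

14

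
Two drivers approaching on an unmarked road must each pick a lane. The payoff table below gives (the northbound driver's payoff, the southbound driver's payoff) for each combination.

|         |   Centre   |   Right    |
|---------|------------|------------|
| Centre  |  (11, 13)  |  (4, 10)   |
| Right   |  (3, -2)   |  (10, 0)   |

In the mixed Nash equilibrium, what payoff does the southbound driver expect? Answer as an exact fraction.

4

The northbound driver mixes with probability p on Centre, chosen so the southbound driver is indifferent: 13p + (-2)(1−p) = 10p + 0(1−p) gives p = 2/5.
The southbound driver's expected payoff is 13·2/5 + (-2)·3/5 = 4.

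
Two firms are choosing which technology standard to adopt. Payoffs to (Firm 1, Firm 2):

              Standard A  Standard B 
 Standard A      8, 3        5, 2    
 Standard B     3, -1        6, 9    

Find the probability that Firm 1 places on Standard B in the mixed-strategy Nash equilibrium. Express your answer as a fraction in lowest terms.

Firm 1's mix p on Standard A must make Firm 2 indifferent between Standard A and Standard B.
Firm 2's payoff from Standard A: 3p + (-1)(1−p). From Standard B: 2p + 9(1−p).
Set equal: 1p = 10(1−p) → p = 10/11.
Probability on Standard B is 1 − 10/11 = 1/11.

1/11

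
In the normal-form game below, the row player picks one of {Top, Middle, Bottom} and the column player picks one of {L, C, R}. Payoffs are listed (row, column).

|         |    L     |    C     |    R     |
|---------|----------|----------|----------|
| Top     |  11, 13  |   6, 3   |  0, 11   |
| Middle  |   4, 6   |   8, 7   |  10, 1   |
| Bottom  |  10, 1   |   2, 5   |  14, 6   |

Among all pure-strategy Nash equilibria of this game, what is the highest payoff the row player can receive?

14

(Top, L) is a pure NE (the row player: 11 ≥ 10; the column player: 13 ≥ 11). The row player gets 11.
(Middle, C) is a pure NE (the row player: 8 ≥ 6; the column player: 7 ≥ 6). The row player gets 8.
(Bottom, R) is a pure NE (the row player: 14 ≥ 10; the column player: 6 ≥ 5). The row player gets 14.
Every other cell has a profitable deviation for at least one player. Highest of {11, 8, 14} is 14.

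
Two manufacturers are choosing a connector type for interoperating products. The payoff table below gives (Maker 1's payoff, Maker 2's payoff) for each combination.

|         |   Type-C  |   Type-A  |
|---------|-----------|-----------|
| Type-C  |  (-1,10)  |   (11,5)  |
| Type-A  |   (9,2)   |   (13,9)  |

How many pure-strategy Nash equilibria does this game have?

1

Both Type-A: Maker 1 gets 13 (best alternative 11); Maker 2 gets 9 (best alternative 2). Neither deviates — NE.
Both Type-C is not a NE: Maker 1 would switch to Type-A (9 > -1).
No other cell survives both best-response checks, so there is 1 pure NE.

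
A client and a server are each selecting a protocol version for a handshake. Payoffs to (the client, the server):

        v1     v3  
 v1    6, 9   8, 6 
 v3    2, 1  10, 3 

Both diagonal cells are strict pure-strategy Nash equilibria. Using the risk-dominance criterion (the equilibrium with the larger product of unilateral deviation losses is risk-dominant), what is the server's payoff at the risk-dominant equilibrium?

At both v1: the client loses 6 − 2 = 4 by deviating; the server loses 9 − 6 = 3. Product = 4·3 = 12.
At both v3: the client loses 10 − 8 = 2 by deviating; the server loses 3 − 1 = 2. Product = 2·2 = 4.
12 > 4, so both v1 is risk-dominant. The server's payoff there is 9.

9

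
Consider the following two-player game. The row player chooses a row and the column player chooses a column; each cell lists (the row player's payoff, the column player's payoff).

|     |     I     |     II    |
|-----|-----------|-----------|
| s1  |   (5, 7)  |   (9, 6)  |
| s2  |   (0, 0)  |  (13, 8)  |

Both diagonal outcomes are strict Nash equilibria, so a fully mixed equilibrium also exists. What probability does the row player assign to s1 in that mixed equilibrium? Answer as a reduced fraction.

8/9

The row player's mix p on s1 must make the column player indifferent between I and II.
The column player's payoff from I: 7p + 0(1−p). From II: 6p + 8(1−p).
Set equal: 1p = 8(1−p) → p = 8/9.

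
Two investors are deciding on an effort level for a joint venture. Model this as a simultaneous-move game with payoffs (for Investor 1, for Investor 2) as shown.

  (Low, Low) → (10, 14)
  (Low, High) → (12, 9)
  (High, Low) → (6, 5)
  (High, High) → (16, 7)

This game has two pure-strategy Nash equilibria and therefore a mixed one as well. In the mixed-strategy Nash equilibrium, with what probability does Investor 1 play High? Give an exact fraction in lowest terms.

Investor 1's mix p on Low must make Investor 2 indifferent between Low and High.
Investor 2's payoff from Low: 14p + 5(1−p). From High: 9p + 7(1−p).
Set equal: 5p = 2(1−p) → p = 2/7.
Probability on High is 1 − 2/7 = 5/7.

5/7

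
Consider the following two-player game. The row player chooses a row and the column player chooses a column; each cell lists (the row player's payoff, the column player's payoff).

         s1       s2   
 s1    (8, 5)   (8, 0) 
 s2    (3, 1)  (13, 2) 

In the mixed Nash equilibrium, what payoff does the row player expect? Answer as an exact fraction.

The column player mixes with probability q on s1, chosen so the row player is indifferent: 8q + 8(1−q) = 3q + 13(1−q) gives q = 1/2.
The row player's expected payoff (from either row, since indifferent) is 8·1/2 + 8·1/2 = 8.

8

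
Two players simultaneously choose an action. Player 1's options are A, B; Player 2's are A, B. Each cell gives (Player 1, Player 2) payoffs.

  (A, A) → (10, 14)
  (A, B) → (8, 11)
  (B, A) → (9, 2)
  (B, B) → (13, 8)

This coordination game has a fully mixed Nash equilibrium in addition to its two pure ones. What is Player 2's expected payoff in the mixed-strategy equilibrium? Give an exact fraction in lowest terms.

Player 1 mixes with probability p on A, chosen so Player 2 is indifferent: 14p + 2(1−p) = 11p + 8(1−p) gives p = 2/3.
Player 2's expected payoff is 14·2/3 + 2·1/3 = 10.

10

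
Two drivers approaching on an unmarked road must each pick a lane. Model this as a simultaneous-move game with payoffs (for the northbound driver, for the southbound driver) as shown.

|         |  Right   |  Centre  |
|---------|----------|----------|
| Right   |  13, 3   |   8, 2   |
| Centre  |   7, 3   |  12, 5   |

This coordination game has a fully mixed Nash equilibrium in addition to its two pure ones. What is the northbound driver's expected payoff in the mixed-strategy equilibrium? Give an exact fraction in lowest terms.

The southbound driver mixes with probability q on Right, chosen so the northbound driver is indifferent: 13q + 8(1−q) = 7q + 12(1−q) gives q = 2/5.
The northbound driver's expected payoff (from either row, since indifferent) is 13·2/5 + 8·3/5 = 10.

10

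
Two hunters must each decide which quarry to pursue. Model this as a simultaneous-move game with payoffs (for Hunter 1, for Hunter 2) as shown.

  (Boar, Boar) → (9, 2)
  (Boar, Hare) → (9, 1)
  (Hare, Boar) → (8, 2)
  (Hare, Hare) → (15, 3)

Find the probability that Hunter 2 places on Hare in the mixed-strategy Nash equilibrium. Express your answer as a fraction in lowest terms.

Hunter 2's mix q on Boar must make Hunter 1 indifferent between Boar and Hare.
Hunter 1's payoff from Boar: 9q + 9(1−q). From Hare: 8q + 15(1−q).
Set equal: 1q = 6(1−q) → q = 6/7.
Probability on Hare is 1 − 6/7 = 1/7.

1/7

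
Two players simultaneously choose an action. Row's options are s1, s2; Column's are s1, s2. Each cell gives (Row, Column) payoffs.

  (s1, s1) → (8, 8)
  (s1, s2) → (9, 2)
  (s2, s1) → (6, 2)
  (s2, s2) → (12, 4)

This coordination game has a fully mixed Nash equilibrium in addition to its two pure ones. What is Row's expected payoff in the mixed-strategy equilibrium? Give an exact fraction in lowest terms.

42/5

Column mixes with probability q on s1, chosen so Row is indifferent: 8q + 9(1−q) = 6q + 12(1−q) gives q = 3/5.
Row's expected payoff (from either row, since indifferent) is 8·3/5 + 9·2/5 = 42/5.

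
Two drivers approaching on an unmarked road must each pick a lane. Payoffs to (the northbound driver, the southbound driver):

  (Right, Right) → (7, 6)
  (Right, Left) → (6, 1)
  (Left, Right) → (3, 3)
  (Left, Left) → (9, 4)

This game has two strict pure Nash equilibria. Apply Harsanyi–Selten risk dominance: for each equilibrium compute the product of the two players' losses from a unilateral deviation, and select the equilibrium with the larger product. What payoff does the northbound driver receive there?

At both Right: the northbound driver loses 7 − 3 = 4 by deviating; the southbound driver loses 6 − 1 = 5. Product = 4·5 = 20.
At both Left: the northbound driver loses 9 − 6 = 3 by deviating; the southbound driver loses 4 − 3 = 1. Product = 3·1 = 3.
20 > 3, so both Right is risk-dominant. The northbound driver's payoff there is 7.

7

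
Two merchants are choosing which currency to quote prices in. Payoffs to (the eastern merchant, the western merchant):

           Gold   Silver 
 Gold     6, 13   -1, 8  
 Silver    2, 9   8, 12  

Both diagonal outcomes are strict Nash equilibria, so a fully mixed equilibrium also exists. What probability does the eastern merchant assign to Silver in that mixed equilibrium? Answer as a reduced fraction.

5/8

The eastern merchant's mix p on Gold must make the western merchant indifferent between Gold and Silver.
The western merchant's payoff from Gold: 13p + 9(1−p). From Silver: 8p + 12(1−p).
Set equal: 5p = 3(1−p) → p = 3/8.
Probability on Silver is 1 − 3/8 = 5/8.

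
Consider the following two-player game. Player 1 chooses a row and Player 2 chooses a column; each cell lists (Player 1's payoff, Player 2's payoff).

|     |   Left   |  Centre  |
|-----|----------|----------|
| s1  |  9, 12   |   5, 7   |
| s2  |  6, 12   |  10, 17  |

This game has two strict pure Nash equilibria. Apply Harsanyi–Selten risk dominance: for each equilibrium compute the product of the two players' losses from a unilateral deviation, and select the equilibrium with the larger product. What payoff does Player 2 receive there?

17

At (s1, Left): Player 1 loses 9 − 6 = 3 by deviating; Player 2 loses 12 − 7 = 5. Product = 3·5 = 15.
At (s2, Centre): Player 1 loses 10 − 5 = 5 by deviating; Player 2 loses 17 − 12 = 5. Product = 5·5 = 25.
25 > 15, so (s2, Centre) is risk-dominant. Player 2's payoff there is 17.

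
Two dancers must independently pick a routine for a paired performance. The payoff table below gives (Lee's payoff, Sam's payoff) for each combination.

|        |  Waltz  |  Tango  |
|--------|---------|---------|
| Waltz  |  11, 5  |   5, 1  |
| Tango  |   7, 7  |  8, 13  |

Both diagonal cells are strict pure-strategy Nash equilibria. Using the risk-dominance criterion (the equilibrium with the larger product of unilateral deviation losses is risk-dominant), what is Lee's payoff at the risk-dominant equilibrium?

8

At both Waltz: Lee loses 11 − 7 = 4 by deviating; Sam loses 5 − 1 = 4. Product = 4·4 = 16.
At both Tango: Lee loses 8 − 5 = 3 by deviating; Sam loses 13 − 7 = 6. Product = 3·6 = 18.
18 > 16, so both Tango is risk-dominant. Lee's payoff there is 8.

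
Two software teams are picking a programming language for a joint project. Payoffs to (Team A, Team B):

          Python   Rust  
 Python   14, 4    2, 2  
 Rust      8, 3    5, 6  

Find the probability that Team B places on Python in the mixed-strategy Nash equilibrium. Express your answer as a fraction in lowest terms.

Team B's mix q on Python must make Team A indifferent between Python and Rust.
Team A's payoff from Python: 14q + 2(1−q). From Rust: 8q + 5(1−q).
Set equal: 6q = 3(1−q) → q = 3/9 = 1/3.

1/3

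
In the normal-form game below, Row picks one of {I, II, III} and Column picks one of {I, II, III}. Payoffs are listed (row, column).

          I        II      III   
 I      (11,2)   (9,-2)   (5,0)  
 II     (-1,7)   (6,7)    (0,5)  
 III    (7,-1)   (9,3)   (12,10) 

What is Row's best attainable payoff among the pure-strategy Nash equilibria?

12

Both I is a pure NE (Row: 11 ≥ 7; Column: 2 ≥ 0). Row gets 11.
Both III is a pure NE (Row: 12 ≥ 5; Column: 10 ≥ 3). Row gets 12.
Every other cell has a profitable deviation for at least one player. Highest of {11, 12} is 12.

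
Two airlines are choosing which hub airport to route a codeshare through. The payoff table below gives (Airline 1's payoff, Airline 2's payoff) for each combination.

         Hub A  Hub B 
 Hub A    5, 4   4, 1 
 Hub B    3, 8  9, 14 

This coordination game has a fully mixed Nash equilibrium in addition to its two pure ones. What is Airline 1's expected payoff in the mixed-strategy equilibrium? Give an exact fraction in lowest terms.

33/7

Airline 2 mixes with probability q on Hub A, chosen so Airline 1 is indifferent: 5q + 4(1−q) = 3q + 9(1−q) gives q = 5/7.
Airline 1's expected payoff (from either row, since indifferent) is 5·5/7 + 4·2/7 = 33/7.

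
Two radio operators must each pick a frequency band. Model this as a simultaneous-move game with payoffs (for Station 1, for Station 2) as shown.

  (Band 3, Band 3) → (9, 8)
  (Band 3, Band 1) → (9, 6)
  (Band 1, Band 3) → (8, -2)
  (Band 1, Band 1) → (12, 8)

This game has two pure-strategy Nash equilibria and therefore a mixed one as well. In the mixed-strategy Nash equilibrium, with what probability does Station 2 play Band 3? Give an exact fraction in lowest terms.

Station 2's mix q on Band 3 must make Station 1 indifferent between Band 3 and Band 1.
Station 1's payoff from Band 3: 9q + 9(1−q). From Band 1: 8q + 12(1−q).
Set equal: 1q = 3(1−q) → q = 3/4.

3/4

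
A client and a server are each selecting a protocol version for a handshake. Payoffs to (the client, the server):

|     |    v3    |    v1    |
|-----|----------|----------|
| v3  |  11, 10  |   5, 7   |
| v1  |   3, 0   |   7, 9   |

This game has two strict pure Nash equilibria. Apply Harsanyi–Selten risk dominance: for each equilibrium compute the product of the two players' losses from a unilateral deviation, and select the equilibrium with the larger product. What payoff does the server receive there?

At both v3: the client loses 11 − 3 = 8 by deviating; the server loses 10 − 7 = 3. Product = 8·3 = 24.
At both v1: the client loses 7 − 5 = 2 by deviating; the server loses 9 − 0 = 9. Product = 2·9 = 18.
24 > 18, so both v3 is risk-dominant. The server's payoff there is 10.

10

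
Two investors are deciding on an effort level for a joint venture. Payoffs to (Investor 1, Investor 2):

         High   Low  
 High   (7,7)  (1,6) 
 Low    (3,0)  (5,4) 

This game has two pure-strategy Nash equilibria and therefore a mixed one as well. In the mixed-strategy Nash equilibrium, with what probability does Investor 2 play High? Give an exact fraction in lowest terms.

Investor 2's mix q on High must make Investor 1 indifferent between High and Low.
Investor 1's payoff from High: 7q + 1(1−q). From Low: 3q + 5(1−q).
Set equal: 4q = 4(1−q) → q = 4/8 = 1/2.

1/2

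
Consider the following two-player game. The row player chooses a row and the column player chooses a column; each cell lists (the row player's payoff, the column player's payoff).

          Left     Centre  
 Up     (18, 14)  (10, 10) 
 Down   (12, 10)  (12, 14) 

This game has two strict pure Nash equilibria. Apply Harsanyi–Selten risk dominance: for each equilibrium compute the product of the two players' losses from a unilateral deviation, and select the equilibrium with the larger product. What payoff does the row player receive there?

18

At (Up, Left): the row player loses 18 − 12 = 6 by deviating; the column player loses 14 − 10 = 4. Product = 6·4 = 24.
At (Down, Centre): the row player loses 12 − 10 = 2 by deviating; the column player loses 14 − 10 = 4. Product = 2·4 = 8.
24 > 8, so (Up, Left) is risk-dominant. The row player's payoff there is 18.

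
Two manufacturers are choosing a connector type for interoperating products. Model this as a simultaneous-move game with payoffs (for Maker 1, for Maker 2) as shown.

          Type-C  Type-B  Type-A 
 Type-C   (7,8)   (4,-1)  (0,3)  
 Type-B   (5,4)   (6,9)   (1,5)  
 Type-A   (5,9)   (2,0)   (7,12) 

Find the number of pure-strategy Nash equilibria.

3

Both Type-C: Maker 1 gets 7 (best alternative 5); Maker 2 gets 8 (best alternative 3). Neither deviates — NE.
Both Type-B: Maker 1 gets 6 (best alternative 4); Maker 2 gets 9 (best alternative 5). Neither deviates — NE.
Both Type-A: Maker 1 gets 7 (best alternative 1); Maker 2 gets 12 (best alternative 9). Neither deviates — NE.
(Type-A, Type-B) is not a NE: Maker 1 would switch to Type-B (6 > 2).
No other cell survives both best-response checks, so there are 3 pure NE.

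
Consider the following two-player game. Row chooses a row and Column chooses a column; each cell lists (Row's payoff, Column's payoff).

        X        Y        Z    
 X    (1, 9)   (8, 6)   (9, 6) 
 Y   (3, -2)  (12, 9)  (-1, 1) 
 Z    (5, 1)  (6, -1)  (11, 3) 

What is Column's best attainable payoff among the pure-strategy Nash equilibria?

9

Both Y is a pure NE (Row: 12 ≥ 8; Column: 9 ≥ 1). Column gets 9.
Both Z is a pure NE (Row: 11 ≥ 9; Column: 3 ≥ 1). Column gets 3.
Every other cell has a profitable deviation for at least one player. Highest of {9, 3} is 9.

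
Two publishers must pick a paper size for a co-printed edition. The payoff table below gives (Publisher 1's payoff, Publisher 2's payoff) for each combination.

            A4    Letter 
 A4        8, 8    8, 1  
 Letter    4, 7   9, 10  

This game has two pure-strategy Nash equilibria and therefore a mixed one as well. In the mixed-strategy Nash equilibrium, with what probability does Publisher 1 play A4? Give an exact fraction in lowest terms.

3/10

Publisher 1's mix p on A4 must make Publisher 2 indifferent between A4 and Letter.
Publisher 2's payoff from A4: 8p + 7(1−p). From Letter: 1p + 10(1−p).
Set equal: 7p = 3(1−p) → p = 3/10.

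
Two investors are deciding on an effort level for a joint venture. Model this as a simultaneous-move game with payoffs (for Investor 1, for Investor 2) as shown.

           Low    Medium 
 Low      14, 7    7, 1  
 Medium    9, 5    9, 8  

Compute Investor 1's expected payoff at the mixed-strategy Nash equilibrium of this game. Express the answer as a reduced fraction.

Investor 2 mixes with probability q on Low, chosen so Investor 1 is indifferent: 14q + 7(1−q) = 9q + 9(1−q) gives q = 2/7.
Investor 1's expected payoff (from either row, since indifferent) is 14·2/7 + 7·5/7 = 9.

9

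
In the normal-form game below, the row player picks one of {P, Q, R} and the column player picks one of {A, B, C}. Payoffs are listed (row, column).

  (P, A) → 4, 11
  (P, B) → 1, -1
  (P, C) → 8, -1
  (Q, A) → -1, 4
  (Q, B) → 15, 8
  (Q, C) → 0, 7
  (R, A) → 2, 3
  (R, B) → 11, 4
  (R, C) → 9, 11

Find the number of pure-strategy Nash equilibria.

3

(P, A): the row player gets 4 (best alternative 2); the column player gets 11 (best alternative -1). Neither deviates — NE.
(Q, B): the row player gets 15 (best alternative 11); the column player gets 8 (best alternative 7). Neither deviates — NE.
(R, C): the row player gets 9 (best alternative 8); the column player gets 11 (best alternative 4). Neither deviates — NE.
(Q, A) is not a NE: the row player would switch to P (4 > -1).
No other cell survives both best-response checks, so there are 3 pure NE.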